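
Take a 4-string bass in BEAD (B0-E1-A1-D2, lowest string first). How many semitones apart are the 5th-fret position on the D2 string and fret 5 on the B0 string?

15 semitones

D2 at fret 5 → G2 (MIDI 43); B0 at fret 5 → E1 (MIDI 28).
43 − 28 = 15, so the two pitches are 15 semitones apart, with G2 the higher.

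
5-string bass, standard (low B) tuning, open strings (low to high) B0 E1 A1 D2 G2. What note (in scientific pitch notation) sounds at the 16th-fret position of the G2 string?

The open G2 string plus 16 semitones: G–G#–A–A#–…–A–A#–B.
The walk passes from B into C once, so the octave number goes from 2 to 3.

B3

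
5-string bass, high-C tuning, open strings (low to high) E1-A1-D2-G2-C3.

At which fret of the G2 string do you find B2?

4

B2 is 4 semitones above the open G2 (G–G#–A–A#–B), so it sits at fret 4.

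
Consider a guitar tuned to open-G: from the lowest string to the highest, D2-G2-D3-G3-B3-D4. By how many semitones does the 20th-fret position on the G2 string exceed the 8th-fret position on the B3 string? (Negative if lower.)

-4 semitones

G2 at fret 20 → D#4 (MIDI 63); B3 at fret 8 → G4 (MIDI 67).
63 − 67 = -4, so the two pitches are 4 semitones apart.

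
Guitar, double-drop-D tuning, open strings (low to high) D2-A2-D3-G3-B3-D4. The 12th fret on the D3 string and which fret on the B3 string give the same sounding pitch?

3

D3 at fret 12 is D3 + 12 semitones = D4.
The open B3 string is 9 semitones above the open D3, so the same pitch on the B3 string lies at fret 12 − 9 = 3.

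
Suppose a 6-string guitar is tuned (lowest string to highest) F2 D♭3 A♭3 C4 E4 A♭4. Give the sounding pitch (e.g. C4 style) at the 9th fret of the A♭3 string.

F4

The open A♭3 string plus 9 semitones: Ab–A–Bb–B–C–Db–D–Eb–E–F.
The walk passes from B into C once, so the octave number goes from 3 to 4.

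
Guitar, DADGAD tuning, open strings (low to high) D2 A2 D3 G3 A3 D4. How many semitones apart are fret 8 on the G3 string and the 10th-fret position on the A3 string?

4 semitones

G3 at fret 8 → D#4 (MIDI 63); A3 at fret 10 → G4 (MIDI 67).
63 − 67 = -4, so the two pitches are 4 semitones apart, with G4 the higher.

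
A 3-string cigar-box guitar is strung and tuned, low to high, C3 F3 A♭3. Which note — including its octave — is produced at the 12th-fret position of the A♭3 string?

A♭4

Each fret is one semitone, so A♭3 + 12 = A♭4.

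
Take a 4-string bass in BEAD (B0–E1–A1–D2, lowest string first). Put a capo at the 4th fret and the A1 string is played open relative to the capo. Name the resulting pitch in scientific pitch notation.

The capo raises the open A1 by 4 semitones to C#2; fretting 0 more gives A1 + 4 + 0 = A1 + 4 semitones = C#2.

C#2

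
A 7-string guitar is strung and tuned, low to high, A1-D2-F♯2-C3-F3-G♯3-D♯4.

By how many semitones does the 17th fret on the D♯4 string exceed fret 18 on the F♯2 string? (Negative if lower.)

20 semitones

D♯4 at fret 17 → G♯5 (MIDI 80); F♯2 at fret 18 → C4 (MIDI 60).
80 − 60 = 20, so the two pitches are 20 semitones apart.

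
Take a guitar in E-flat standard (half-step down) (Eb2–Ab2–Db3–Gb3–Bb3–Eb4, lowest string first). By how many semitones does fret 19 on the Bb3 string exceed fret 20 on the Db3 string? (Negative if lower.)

8 semitones

Bb3 at fret 19 → F5 (MIDI 77); Db3 at fret 20 → A4 (MIDI 69).
77 − 69 = 8, so the two pitches are 8 semitones apart.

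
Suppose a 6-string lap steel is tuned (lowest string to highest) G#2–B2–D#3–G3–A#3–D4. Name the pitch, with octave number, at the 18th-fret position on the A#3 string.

E5

Each fret is one semitone, so A#3 + 18 = E5.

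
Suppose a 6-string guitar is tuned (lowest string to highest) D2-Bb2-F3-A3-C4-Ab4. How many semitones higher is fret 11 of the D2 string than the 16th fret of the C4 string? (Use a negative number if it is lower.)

-27 semitones

D2 at fret 11 → Db3 (MIDI 49); C4 at fret 16 → E5 (MIDI 76).
49 − 76 = -27, so the two pitches are 27 semitones apart.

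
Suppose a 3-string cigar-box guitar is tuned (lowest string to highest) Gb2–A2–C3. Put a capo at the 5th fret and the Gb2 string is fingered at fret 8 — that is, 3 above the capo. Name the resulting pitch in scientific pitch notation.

The capo raises the open Gb2 by 5 semitones to B2; fretting 3 more gives Gb2 + 5 + 3 = Gb2 + 8 semitones = D3.

D3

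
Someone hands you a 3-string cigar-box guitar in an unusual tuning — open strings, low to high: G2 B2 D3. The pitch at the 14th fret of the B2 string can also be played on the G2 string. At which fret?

18

Fret 14 on B2 is MIDI 47 + 14 = 61 (C#4). On the G2 string (open MIDI 43), that pitch is 61 − 43 = fret 18.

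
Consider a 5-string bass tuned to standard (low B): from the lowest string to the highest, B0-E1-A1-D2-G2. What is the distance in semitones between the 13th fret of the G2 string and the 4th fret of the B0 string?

G2 at fret 13 → G♯3 (MIDI 56); B0 at fret 4 → D♯1 (MIDI 27).
56 − 27 = 29, so the two pitches are 29 semitones apart, with G♯3 the higher.

29 semitones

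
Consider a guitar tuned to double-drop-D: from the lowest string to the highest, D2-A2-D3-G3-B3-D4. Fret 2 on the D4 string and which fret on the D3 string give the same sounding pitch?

D4 at fret 2 is D4 + 2 semitones = E4.
The open D3 string is 12 semitones below the open D4, so the same pitch on the D3 string lies at fret 2 + 12 = 14.

14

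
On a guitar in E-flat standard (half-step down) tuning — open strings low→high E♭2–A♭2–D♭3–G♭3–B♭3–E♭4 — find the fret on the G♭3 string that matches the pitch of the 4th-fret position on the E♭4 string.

Fret 4 on E♭4 is MIDI 63 + 4 = 67 (G4). On the G♭3 string (open MIDI 54), that pitch is 67 − 54 = fret 13.

13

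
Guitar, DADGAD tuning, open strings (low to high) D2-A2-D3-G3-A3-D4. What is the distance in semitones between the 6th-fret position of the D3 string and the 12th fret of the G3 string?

D3 at fret 6 → G#3 (MIDI 56); G3 at fret 12 → G4 (MIDI 67).
56 − 67 = -11, so the two pitches are 11 semitones apart, with G4 the higher.

11 semitones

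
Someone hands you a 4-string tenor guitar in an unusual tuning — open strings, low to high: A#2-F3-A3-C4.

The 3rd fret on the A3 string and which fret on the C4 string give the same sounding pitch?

A3 at fret 3 is A3 + 3 semitones = C4.
The open C4 string is 3 semitones above the open A3, so the same pitch on the C4 string lies at fret 3 − 3 = 0.

0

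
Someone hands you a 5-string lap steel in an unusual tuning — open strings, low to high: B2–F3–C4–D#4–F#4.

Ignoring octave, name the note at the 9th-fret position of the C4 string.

The open C4 string plus 9 semitones: C–C#–D–D#–E–F–F#–G–G#–A.

A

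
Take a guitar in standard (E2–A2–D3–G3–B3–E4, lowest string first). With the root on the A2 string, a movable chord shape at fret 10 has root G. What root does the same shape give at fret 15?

Moving from fret 10 to fret 15 shifts the root by 5 semitones.
G up 5 semitones is C.

C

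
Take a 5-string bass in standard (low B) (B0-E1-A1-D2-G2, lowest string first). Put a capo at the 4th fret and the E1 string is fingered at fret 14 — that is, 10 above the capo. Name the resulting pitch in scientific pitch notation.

F♯2

The capo raises the open E1 by 4 semitones to G♯1; fretting 10 more gives E1 + 4 + 10 = E1 + 14 semitones = F♯2.
(Also written G♭.)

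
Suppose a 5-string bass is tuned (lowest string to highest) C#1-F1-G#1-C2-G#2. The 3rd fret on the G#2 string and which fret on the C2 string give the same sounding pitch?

G#2 at fret 3 is G#2 + 3 semitones = B2.
The open C2 string is 8 semitones below the open G#2, so the same pitch on the C2 string lies at fret 3 + 8 = 11.

11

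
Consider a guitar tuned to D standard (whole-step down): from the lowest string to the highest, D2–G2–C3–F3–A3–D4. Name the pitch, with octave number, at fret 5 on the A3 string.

D4

A3 is MIDI 57. Adding 5 gives 62, which is D4.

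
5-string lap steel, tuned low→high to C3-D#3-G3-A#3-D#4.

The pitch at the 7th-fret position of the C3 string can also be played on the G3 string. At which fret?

C3 at fret 7 is C3 + 7 semitones = G3.
The open G3 string is 7 semitones above the open C3, so the same pitch on the G3 string lies at fret 7 − 7 = 0.

0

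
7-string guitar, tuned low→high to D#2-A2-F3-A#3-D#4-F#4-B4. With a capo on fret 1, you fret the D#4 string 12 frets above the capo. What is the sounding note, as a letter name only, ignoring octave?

E

The capo raises the open D#4 by 1 semitone to E4; fretting 12 more gives D#4 + 1 + 12 = D#4 + 13 semitones, landing on E.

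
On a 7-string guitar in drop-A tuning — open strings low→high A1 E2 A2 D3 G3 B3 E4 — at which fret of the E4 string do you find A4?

5

A4 is 5 semitones above the open E4 (E–F–F#–G–G#–A), so it sits at fret 5.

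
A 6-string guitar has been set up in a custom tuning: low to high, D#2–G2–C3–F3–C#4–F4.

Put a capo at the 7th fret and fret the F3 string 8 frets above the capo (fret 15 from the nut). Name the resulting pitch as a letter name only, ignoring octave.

The capo raises the open F3 by 7 semitones to C4; fretting 8 more gives F3 + 7 + 8 = F3 + 15 semitones, landing on G#.

G#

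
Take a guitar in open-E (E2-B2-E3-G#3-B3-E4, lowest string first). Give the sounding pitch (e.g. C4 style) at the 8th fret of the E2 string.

C3

E2 is MIDI 40. Adding 8 gives 48, which is C3.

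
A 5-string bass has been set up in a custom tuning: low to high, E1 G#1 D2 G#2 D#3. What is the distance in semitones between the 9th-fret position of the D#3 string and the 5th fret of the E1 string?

D#3 at fret 9 → C4 (MIDI 60); E1 at fret 5 → A1 (MIDI 33).
60 − 33 = 27, so the two pitches are 27 semitones apart, with C4 the higher.

27 semitones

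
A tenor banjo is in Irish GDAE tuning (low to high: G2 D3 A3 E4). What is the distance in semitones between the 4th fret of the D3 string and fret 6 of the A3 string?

9 semitones

D3 at fret 4 → F#3 (MIDI 54); A3 at fret 6 → D#4 (MIDI 63).
54 − 63 = -9, so the two pitches are 9 semitones apart, with D#4 the higher.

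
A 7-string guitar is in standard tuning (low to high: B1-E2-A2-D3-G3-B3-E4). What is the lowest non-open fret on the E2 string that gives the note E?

12

From E2, count semitones up the chromatic scale until reaching E: E–F–F#–G–…–D–D#–E — 12 steps.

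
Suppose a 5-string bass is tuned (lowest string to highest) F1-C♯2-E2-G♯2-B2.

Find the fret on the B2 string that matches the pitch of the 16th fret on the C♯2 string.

6

Fret 16 on C♯2 is MIDI 37 + 16 = 53 (F3). On the B2 string (open MIDI 47), that pitch is 53 − 47 = fret 6.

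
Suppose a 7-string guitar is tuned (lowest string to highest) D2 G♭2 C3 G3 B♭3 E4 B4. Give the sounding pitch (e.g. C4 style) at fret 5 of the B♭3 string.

E♭4

B♭3 is MIDI 58. Adding 5 gives 63, which is E♭4.
(Equivalently spelled D♯4.)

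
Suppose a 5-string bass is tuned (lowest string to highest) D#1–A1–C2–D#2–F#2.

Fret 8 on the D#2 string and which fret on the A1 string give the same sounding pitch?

D#2 at fret 8 is D#2 + 8 semitones = B2.
The open A1 string is 6 semitones below the open D#2, so the same pitch on the A1 string lies at fret 8 + 6 = 14.

14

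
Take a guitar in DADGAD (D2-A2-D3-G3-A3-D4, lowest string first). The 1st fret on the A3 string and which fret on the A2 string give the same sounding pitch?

Fret 1 on A3 is MIDI 57 + 1 = 58 (A#3). On the A2 string (open MIDI 45), that pitch is 58 − 45 = fret 13.

13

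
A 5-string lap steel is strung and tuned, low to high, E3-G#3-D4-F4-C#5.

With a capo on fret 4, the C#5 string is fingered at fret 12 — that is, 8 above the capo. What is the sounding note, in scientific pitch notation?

The capo raises the open C#5 by 4 semitones to F5; fretting 8 more gives C#5 + 4 + 8 = C#5 + 12 semitones = C#6.
(Also written Db.)

C#6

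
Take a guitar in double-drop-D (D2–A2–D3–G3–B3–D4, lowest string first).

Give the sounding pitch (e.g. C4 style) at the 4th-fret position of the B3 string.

B3 is MIDI 59. Adding 4 gives 63, which is D♯4.
(Equivalently spelled E♭4.)

D♯4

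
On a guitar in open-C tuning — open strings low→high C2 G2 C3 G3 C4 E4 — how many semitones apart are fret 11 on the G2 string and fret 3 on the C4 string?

9 semitones

G2 at fret 11 → F#3 (MIDI 54); C4 at fret 3 → D#4 (MIDI 63).
54 − 63 = -9, so the two pitches are 9 semitones apart, with D#4 the higher.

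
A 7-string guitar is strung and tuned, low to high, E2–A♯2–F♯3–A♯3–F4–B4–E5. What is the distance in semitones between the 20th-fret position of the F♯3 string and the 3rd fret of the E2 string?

F♯3 at fret 20 → D5 (MIDI 74); E2 at fret 3 → G2 (MIDI 43).
74 − 43 = 31, so the two pitches are 31 semitones apart, with D5 the higher.

31 semitones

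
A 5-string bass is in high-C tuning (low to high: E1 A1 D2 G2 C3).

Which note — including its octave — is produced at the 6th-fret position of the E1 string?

Each fret is one semitone, so E1 + 6 = A♯1.
(Equivalently spelled B♭1.)

A♯1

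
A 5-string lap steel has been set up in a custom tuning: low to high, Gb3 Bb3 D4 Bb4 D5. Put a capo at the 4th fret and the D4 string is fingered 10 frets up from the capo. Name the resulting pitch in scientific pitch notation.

E5

The capo raises the open D4 by 4 semitones to Gb4; fretting 10 more gives D4 + 4 + 10 = D4 + 14 semitones = E5.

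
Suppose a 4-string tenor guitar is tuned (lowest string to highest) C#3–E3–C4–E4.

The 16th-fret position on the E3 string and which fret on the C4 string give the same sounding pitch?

E3 at fret 16 is E3 + 16 semitones = G#4.
The open C4 string is 8 semitones above the open E3, so the same pitch on the C4 string lies at fret 16 − 8 = 8.

8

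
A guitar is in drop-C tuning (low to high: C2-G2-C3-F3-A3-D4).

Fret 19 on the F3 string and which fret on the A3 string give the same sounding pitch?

F3 at fret 19 is F3 + 19 semitones = C5.
The open A3 string is 4 semitones above the open F3, so the same pitch on the A3 string lies at fret 19 − 4 = 15.

15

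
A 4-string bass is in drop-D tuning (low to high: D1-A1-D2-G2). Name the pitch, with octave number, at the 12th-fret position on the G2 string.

G2 is MIDI 43. Adding 12 gives 55, which is G3.

G3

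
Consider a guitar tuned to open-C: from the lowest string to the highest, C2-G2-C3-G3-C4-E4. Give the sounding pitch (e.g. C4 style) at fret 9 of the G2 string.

E3

G2 is MIDI 43. Adding 9 gives 52, which is E3.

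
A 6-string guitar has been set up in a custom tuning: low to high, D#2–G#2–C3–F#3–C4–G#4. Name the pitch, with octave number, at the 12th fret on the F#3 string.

The open F#3 string plus 12 semitones: F#–G–G#–A–…–E–F–F#.
The walk passes from B into C once, so the octave number goes from 3 to 4.
(Equivalently spelled Gb4.)

F#4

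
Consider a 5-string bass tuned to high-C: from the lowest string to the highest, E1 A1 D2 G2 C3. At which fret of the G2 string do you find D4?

19

D4 is 19 semitones above the open G2 (G–G#–A–A#–…–C–C#–D), so it sits at fret 19.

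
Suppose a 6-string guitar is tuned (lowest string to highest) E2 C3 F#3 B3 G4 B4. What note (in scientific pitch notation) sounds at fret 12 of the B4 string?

B5

B4 is MIDI 71. Adding 12 gives 83, which is B5.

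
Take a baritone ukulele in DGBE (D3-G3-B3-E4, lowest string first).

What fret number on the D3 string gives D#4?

13

D#4 is 13 semitones above the open D3 (D–D#–E–F–…–C#–D–D#), so it sits at fret 13.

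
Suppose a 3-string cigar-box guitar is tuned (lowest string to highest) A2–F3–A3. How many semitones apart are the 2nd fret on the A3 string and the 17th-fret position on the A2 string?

A3 at fret 2 → B3 (MIDI 59); A2 at fret 17 → D4 (MIDI 62).
59 − 62 = -3, so the two pitches are 3 semitones apart, with D4 the higher.

3 semitones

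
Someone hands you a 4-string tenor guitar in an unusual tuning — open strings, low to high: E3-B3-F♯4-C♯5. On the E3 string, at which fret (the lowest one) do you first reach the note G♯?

4

From E3, count semitones up the chromatic scale until reaching G♯: E–F–F#–G–G# — 4 steps.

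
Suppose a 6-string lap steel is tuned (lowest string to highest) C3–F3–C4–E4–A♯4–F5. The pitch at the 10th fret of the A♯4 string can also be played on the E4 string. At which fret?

Fret 10 on A♯4 is MIDI 70 + 10 = 80 (G♯5). On the E4 string (open MIDI 64), that pitch is 80 − 64 = fret 16.

16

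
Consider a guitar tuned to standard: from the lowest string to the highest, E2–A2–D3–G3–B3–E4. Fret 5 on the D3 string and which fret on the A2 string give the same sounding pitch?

D3 at fret 5 is D3 + 5 semitones = G3.
The open A2 string is 5 semitones below the open D3, so the same pitch on the A2 string lies at fret 5 + 5 = 10.

10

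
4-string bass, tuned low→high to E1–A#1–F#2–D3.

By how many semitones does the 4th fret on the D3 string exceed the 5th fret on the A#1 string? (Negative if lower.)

15 semitones

D3 at fret 4 → F#3 (MIDI 54); A#1 at fret 5 → D#2 (MIDI 39).
54 − 39 = 15, so the two pitches are 15 semitones apart.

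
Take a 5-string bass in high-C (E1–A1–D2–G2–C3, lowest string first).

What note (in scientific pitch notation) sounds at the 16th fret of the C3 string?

E4

C3 is MIDI 48. Adding 16 gives 64, which is E4.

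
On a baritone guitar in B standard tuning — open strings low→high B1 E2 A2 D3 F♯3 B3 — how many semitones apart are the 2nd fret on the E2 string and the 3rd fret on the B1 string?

4 semitones

E2 at fret 2 → F♯2 (MIDI 42); B1 at fret 3 → D2 (MIDI 38).
42 − 38 = 4, so the two pitches are 4 semitones apart, with F♯2 the higher.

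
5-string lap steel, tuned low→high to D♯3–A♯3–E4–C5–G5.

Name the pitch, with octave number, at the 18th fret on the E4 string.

Each fret is one semitone, so E4 + 18 = A♯5.

A♯5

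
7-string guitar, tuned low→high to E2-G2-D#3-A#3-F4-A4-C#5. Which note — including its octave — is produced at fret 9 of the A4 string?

A4 is MIDI 69. Adding 9 gives 78, which is F#5.
(Equivalently spelled Gb5.)

F#5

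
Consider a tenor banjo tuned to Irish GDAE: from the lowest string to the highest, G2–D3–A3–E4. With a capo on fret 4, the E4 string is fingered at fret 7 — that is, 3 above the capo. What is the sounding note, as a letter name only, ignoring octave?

B

The capo raises the open E4 by 4 semitones to G#4; fretting 3 more gives E4 + 4 + 3 = E4 + 7 semitones, landing on B.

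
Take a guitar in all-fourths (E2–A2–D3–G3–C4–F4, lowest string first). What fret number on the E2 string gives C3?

8

C3 is 8 semitones above the open E2 (E–F–F#–G–G#–A–A#–B–C), so it sits at fret 8.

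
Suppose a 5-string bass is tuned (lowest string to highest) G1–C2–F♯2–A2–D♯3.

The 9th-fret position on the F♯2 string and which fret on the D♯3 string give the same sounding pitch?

F♯2 at fret 9 is F♯2 + 9 semitones = D♯3.
The open D♯3 string is 9 semitones above the open F♯2, so the same pitch on the D♯3 string lies at fret 9 − 9 = 0.

0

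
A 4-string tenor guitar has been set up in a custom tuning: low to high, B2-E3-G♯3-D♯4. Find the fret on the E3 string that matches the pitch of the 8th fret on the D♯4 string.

19

D♯4 at fret 8 is D♯4 + 8 semitones = B4.
The open E3 string is 11 semitones below the open D♯4, so the same pitch on the E3 string lies at fret 8 + 11 = 19.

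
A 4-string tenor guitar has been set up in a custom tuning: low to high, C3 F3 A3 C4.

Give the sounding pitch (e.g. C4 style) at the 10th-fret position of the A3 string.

G4

Each fret is one semitone, so A3 + 10 = G4.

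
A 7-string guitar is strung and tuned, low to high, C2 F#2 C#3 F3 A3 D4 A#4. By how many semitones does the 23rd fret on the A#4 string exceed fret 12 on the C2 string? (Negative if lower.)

45 semitones

A#4 at fret 23 → A6 (MIDI 93); C2 at fret 12 → C3 (MIDI 48).
93 − 48 = 45, so the two pitches are 45 semitones apart.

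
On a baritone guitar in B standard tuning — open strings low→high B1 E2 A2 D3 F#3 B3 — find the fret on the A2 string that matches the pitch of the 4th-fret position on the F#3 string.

13

F#3 at fret 4 is F#3 + 4 semitones = A#3.
The open A2 string is 9 semitones below the open F#3, so the same pitch on the A2 string lies at fret 4 + 9 = 13.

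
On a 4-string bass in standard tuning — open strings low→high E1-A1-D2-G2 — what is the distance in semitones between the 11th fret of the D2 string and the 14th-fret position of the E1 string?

7 semitones

D2 at fret 11 → C#3 (MIDI 49); E1 at fret 14 → F#2 (MIDI 42).
49 − 42 = 7, so the two pitches are 7 semitones apart, with C#3 the higher.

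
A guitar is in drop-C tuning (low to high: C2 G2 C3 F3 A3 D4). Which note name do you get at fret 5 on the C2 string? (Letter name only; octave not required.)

F

C2 is MIDI 36. Adding 5 gives 41; 41 mod 12 = 5, i.e. F.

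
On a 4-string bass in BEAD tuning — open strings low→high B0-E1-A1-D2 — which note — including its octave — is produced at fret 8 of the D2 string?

A#2

The open D2 string plus 8 semitones: D–D#–E–F–F#–G–G#–A–A#.
No B→C boundary is crossed, so the octave stays at 2.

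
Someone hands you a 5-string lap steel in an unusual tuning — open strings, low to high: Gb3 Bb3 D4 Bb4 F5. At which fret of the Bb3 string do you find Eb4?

Eb4 is 5 semitones above the open Bb3 (Bb–B–C–Db–D–Eb), so it sits at fret 5.

5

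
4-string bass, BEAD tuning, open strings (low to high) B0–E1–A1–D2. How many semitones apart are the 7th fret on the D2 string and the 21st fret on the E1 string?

D2 at fret 7 → A2 (MIDI 45); E1 at fret 21 → C#3 (MIDI 49).
45 − 49 = -4, so the two pitches are 4 semitones apart, with C#3 the higher.

4 semitones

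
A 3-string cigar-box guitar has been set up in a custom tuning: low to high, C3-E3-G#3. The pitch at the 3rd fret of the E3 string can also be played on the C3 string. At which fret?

7

Fret 3 on E3 is MIDI 52 + 3 = 55 (G3). On the C3 string (open MIDI 48), that pitch is 55 − 48 = fret 7.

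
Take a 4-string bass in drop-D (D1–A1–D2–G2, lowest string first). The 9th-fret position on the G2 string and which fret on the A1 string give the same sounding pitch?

19

G2 at fret 9 is G2 + 9 semitones = E3.
The open A1 string is 10 semitones below the open G2, so the same pitch on the A1 string lies at fret 9 + 10 = 19.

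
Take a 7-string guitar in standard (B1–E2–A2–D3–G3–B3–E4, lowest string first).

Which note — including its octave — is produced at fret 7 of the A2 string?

E3

The open A2 string plus 7 semitones: A–A#–B–C–C#–D–D#–E.
The walk passes from B into C once, so the octave number goes from 2 to 3.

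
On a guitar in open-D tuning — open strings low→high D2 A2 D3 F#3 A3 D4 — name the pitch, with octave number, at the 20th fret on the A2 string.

A2 is MIDI 45. Adding 20 gives 65, which is F4.

F4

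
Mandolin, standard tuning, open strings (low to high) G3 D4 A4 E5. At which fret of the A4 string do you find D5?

5

D5 is 5 semitones above the open A4 (A–A#–B–C–C#–D), so it sits at fret 5.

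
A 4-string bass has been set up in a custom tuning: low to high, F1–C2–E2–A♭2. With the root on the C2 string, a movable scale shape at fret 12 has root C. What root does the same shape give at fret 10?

B♭

Moving from fret 12 to fret 10 shifts the root by -2 semitones.
C down 2 semitones is B♭.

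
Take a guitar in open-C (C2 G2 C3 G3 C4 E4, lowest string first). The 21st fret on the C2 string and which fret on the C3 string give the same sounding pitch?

Fret 21 on C2 is MIDI 36 + 21 = 57 (A3). On the C3 string (open MIDI 48), that pitch is 57 − 48 = fret 9.

9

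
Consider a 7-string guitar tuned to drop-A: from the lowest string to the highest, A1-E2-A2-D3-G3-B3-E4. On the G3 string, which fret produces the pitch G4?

12

G4 is 12 semitones above the open G3 (G–G#–A–A#–…–F–F#–G), so it sits at fret 12.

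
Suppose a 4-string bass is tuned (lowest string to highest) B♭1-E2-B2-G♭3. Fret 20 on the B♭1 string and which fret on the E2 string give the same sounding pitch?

14

Fret 20 on B♭1 is MIDI 34 + 20 = 54 (G♭3). On the E2 string (open MIDI 40), that pitch is 54 − 40 = fret 14.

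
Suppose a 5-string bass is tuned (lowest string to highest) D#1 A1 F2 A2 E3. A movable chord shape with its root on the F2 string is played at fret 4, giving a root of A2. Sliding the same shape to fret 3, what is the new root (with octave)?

G#2

Moving from fret 4 to fret 3 shifts the root by -1 semitone.
A2 down 1 semitone is G#2.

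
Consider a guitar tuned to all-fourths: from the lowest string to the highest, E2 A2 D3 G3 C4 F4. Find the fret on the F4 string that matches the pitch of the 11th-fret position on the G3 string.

Fret 11 on G3 is MIDI 55 + 11 = 66 (F♯4). On the F4 string (open MIDI 65), that pitch is 66 − 65 = fret 1.

1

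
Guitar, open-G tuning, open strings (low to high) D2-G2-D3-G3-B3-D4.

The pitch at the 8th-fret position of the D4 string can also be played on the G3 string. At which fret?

15

Fret 8 on D4 is MIDI 62 + 8 = 70 (A#4). On the G3 string (open MIDI 55), that pitch is 70 − 55 = fret 15.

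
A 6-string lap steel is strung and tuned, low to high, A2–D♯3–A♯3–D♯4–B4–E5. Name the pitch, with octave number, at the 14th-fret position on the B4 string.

Each fret is one semitone, so B4 + 14 = C♯6.
(Equivalently spelled D♭6.)

C♯6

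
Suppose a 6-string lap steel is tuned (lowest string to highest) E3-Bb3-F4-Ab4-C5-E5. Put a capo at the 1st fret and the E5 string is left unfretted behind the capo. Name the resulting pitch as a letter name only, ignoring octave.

The capo raises the open E5 by 1 semitone to F5; fretting 0 more gives E5 + 1 + 0 = E5 + 1 semitone, landing on F.

F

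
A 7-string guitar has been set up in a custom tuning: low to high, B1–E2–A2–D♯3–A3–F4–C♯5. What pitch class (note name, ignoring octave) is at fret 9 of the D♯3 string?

The open D♯3 string plus 9 semitones: D#–E–F–F#–G–G#–A–A#–B–C.

C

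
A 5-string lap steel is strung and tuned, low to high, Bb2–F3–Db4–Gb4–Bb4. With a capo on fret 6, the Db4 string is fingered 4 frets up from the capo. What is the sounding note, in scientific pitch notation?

B4

The capo raises the open Db4 by 6 semitones to G4; fretting 4 more gives Db4 + 6 + 4 = Db4 + 10 semitones = B4.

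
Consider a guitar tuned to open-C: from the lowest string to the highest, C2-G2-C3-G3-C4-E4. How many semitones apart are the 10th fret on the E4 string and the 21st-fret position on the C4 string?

E4 at fret 10 → D5 (MIDI 74); C4 at fret 21 → A5 (MIDI 81).
74 − 81 = -7, so the two pitches are 7 semitones apart, with A5 the higher.

7 semitones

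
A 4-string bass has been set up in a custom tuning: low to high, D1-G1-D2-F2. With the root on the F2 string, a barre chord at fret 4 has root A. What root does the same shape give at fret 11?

Moving from fret 4 to fret 11 shifts the root by 7 semitones.
A up 7 semitones is E.

E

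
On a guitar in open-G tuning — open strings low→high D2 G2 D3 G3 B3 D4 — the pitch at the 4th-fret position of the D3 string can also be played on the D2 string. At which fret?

16

D3 at fret 4 is D3 + 4 semitones = F#3.
The open D2 string is 12 semitones below the open D3, so the same pitch on the D2 string lies at fret 4 + 12 = 16.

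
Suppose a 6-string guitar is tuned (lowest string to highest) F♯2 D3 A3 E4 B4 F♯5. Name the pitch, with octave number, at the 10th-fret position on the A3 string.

G4

A3 is MIDI 57. Adding 10 gives 67, which is G4.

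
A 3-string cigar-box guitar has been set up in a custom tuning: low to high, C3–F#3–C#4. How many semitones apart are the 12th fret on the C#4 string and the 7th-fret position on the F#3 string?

12 semitones

C#4 at fret 12 → C#5 (MIDI 73); F#3 at fret 7 → C#4 (MIDI 61).
73 − 61 = 12, so the two pitches are 12 semitones apart, with C#5 the higher.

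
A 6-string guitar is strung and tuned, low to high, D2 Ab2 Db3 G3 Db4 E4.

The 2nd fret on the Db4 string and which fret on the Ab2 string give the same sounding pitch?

Fret 2 on Db4 is MIDI 61 + 2 = 63 (Eb4). On the Ab2 string (open MIDI 44), that pitch is 63 − 44 = fret 19.

19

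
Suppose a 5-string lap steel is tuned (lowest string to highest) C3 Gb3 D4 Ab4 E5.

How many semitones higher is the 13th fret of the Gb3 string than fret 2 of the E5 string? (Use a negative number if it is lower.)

-11 semitones

Gb3 at fret 13 → G4 (MIDI 67); E5 at fret 2 → Gb5 (MIDI 78).
67 − 78 = -11, so the two pitches are 11 semitones apart.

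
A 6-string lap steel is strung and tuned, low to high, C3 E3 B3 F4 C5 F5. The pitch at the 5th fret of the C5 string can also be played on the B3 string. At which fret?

18

Fret 5 on C5 is MIDI 72 + 5 = 77 (F5). On the B3 string (open MIDI 59), that pitch is 77 − 59 = fret 18.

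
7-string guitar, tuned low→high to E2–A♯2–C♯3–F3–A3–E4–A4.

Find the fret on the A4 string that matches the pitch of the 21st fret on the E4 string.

E4 at fret 21 is E4 + 21 semitones = C♯6.
The open A4 string is 5 semitones above the open E4, so the same pitch on the A4 string lies at fret 21 − 5 = 16.

16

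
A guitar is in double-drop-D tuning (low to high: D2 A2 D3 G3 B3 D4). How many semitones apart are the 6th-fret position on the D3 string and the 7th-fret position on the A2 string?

4 semitones

D3 at fret 6 → G#3 (MIDI 56); A2 at fret 7 → E3 (MIDI 52).
56 − 52 = 4, so the two pitches are 4 semitones apart, with G#3 the higher.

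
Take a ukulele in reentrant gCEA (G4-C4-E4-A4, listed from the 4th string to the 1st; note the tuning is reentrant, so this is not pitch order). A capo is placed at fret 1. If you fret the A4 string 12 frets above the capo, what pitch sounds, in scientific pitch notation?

The capo raises the open A4 by 1 semitone to A#4; fretting 12 more gives A4 + 1 + 12 = A4 + 13 semitones = A#5.
(Also written Bb.)

A#5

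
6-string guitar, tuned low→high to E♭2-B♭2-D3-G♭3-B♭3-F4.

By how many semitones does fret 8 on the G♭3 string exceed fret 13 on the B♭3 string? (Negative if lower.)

-9 semitones

G♭3 at fret 8 → D4 (MIDI 62); B♭3 at fret 13 → B4 (MIDI 71).
62 − 71 = -9, so the two pitches are 9 semitones apart.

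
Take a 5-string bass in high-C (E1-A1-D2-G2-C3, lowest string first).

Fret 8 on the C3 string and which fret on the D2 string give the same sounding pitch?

C3 at fret 8 is C3 + 8 semitones = G#3.
The open D2 string is 10 semitones below the open C3, so the same pitch on the D2 string lies at fret 8 + 10 = 18.

18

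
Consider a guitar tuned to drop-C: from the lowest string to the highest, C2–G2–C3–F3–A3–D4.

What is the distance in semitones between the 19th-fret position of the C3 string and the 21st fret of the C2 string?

C3 at fret 19 → G4 (MIDI 67); C2 at fret 21 → A3 (MIDI 57).
67 − 57 = 10, so the two pitches are 10 semitones apart, with G4 the higher.

10 semitones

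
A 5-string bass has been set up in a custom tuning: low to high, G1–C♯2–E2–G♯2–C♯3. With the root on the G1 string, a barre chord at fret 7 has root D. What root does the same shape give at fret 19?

Moving from fret 7 to fret 19 shifts the root by 12 semitones.
D up 12 semitones is D.

D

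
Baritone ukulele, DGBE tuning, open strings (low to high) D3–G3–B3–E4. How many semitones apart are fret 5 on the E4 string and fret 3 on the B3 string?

E4 at fret 5 → A4 (MIDI 69); B3 at fret 3 → D4 (MIDI 62).
69 − 62 = 7, so the two pitches are 7 semitones apart, with A4 the higher.

7 semitones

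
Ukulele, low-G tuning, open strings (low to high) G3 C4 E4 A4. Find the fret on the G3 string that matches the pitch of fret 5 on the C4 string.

10

Fret 5 on C4 is MIDI 60 + 5 = 65 (F4). On the G3 string (open MIDI 55), that pitch is 65 − 55 = fret 10.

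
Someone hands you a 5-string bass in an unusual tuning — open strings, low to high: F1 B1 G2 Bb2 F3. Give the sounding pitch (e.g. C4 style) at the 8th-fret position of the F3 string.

The open F3 string plus 8 semitones: F–Gb–G–Ab–A–Bb–B–C–Db.
The walk passes from B into C once, so the octave number goes from 3 to 4.

Db4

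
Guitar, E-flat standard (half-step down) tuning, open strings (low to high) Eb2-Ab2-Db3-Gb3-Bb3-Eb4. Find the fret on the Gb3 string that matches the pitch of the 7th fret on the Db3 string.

Fret 7 on Db3 is MIDI 49 + 7 = 56 (Ab3). On the Gb3 string (open MIDI 54), that pitch is 56 − 54 = fret 2.

2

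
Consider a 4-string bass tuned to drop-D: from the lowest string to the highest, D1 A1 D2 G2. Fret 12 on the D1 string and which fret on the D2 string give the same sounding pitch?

Fret 12 on D1 is MIDI 26 + 12 = 38 (D2). On the D2 string (open MIDI 38), that pitch is 38 − 38 = fret 0.

0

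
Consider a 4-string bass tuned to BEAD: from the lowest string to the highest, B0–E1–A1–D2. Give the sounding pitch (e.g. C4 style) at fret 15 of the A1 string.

C3

The open A1 string plus 15 semitones: A–A#–B–C–…–A#–B–C.
The walk passes from B into C 2 times, so the octave number goes from 1 to 3.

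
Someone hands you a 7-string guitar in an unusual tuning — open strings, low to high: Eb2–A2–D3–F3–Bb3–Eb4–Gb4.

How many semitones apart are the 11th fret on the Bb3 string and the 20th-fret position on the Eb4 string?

14 semitones

Bb3 at fret 11 → A4 (MIDI 69); Eb4 at fret 20 → B5 (MIDI 83).
69 − 83 = -14, so the two pitches are 14 semitones apart, with B5 the higher.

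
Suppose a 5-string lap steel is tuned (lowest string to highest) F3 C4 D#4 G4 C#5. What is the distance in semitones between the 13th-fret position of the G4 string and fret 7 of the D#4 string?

G4 at fret 13 → G#5 (MIDI 80); D#4 at fret 7 → A#4 (MIDI 70).
80 − 70 = 10, so the two pitches are 10 semitones apart, with G#5 the higher.

10 semitones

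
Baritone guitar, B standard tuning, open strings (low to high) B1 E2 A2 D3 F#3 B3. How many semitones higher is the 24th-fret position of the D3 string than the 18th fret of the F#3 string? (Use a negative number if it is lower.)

D3 at fret 24 → D5 (MIDI 74); F#3 at fret 18 → C5 (MIDI 72).
74 − 72 = 2, so the two pitches are 2 semitones apart.

2 semitones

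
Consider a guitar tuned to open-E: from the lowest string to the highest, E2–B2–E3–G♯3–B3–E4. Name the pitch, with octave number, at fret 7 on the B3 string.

B3 is MIDI 59. Adding 7 gives 66, which is F♯4.

F♯4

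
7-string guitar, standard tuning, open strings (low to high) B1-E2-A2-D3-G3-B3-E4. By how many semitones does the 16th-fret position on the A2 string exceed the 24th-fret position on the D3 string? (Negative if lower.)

A2 at fret 16 → C♯4 (MIDI 61); D3 at fret 24 → D5 (MIDI 74).
61 − 74 = -13, so the two pitches are 13 semitones apart.

-13 semitones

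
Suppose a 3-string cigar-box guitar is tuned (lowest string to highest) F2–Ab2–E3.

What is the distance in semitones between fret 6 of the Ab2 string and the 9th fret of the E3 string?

11 semitones

Ab2 at fret 6 → D3 (MIDI 50); E3 at fret 9 → Db4 (MIDI 61).
50 − 61 = -11, so the two pitches are 11 semitones apart, with Db4 the higher.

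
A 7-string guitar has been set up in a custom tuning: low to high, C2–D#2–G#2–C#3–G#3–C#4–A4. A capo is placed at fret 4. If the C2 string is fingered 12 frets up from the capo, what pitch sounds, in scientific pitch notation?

The capo raises the open C2 by 4 semitones to E2; fretting 12 more gives C2 + 4 + 12 = C2 + 16 semitones = E3.

E3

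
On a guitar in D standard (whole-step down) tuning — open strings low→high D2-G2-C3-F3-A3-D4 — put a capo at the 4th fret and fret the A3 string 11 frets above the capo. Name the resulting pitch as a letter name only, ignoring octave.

The capo raises the open A3 by 4 semitones to C#4; fretting 11 more gives A3 + 4 + 11 = A3 + 15 semitones, landing on C.

C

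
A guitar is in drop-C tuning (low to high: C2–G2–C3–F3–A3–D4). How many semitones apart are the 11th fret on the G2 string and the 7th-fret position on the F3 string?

G2 at fret 11 → F#3 (MIDI 54); F3 at fret 7 → C4 (MIDI 60).
54 − 60 = -6, so the two pitches are 6 semitones apart, with C4 the higher.

6 semitones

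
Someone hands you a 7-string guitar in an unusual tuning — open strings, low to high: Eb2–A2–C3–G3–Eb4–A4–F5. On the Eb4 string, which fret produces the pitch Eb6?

Eb6 is 24 semitones above the open Eb4 (Eb–E–F–Gb–…–Db–D–Eb), so it sits at fret 24.

24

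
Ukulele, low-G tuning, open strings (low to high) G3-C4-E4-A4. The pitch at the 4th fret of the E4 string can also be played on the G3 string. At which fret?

Fret 4 on E4 is MIDI 64 + 4 = 68 (G#4). On the G3 string (open MIDI 55), that pitch is 68 − 55 = fret 13.

13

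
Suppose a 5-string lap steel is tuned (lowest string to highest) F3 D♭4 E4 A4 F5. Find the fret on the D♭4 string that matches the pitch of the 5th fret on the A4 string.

13

Fret 5 on A4 is MIDI 69 + 5 = 74 (D5). On the D♭4 string (open MIDI 61), that pitch is 74 − 61 = fret 13.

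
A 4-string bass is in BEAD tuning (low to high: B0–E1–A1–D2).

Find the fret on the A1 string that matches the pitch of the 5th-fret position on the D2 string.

Fret 5 on D2 is MIDI 38 + 5 = 43 (G2). On the A1 string (open MIDI 33), that pitch is 43 − 33 = fret 10.

10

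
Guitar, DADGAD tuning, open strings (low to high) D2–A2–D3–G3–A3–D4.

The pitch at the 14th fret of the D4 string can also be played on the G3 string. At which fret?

Fret 14 on D4 is MIDI 62 + 14 = 76 (E5). On the G3 string (open MIDI 55), that pitch is 76 − 55 = fret 21.

21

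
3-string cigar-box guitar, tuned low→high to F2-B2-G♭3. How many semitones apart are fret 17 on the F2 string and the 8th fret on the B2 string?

3 semitones

F2 at fret 17 → B♭3 (MIDI 58); B2 at fret 8 → G3 (MIDI 55).
58 − 55 = 3, so the two pitches are 3 semitones apart, with B♭3 the higher.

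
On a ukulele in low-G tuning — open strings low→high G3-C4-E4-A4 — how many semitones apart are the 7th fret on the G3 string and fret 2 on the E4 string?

G3 at fret 7 → D4 (MIDI 62); E4 at fret 2 → F#4 (MIDI 66).
62 − 66 = -4, so the two pitches are 4 semitones apart, with F#4 the higher.

4 semitones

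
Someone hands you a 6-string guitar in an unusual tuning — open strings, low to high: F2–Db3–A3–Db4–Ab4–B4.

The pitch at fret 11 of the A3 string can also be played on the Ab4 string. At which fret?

A3 at fret 11 is A3 + 11 semitones = Ab4.
The open Ab4 string is 11 semitones above the open A3, so the same pitch on the Ab4 string lies at fret 11 − 11 = 0.

0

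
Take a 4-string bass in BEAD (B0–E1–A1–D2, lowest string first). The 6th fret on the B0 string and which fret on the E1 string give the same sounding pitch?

Fret 6 on B0 is MIDI 23 + 6 = 29 (F1). On the E1 string (open MIDI 28), that pitch is 29 − 28 = fret 1.

1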